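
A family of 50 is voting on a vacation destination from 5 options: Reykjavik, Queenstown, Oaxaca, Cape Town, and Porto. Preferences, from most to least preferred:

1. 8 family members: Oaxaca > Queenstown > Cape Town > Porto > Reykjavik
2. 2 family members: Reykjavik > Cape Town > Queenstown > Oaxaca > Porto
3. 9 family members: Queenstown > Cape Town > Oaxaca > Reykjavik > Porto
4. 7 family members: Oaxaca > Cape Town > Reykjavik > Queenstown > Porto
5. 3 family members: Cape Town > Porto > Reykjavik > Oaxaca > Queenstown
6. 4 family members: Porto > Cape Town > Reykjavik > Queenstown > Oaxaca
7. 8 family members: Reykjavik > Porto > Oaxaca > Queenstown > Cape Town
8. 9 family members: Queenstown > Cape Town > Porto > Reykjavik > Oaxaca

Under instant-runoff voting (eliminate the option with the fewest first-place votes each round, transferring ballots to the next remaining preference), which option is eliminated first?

Cape Town

Round 1: Reykjavik 10, Queenstown 18, Oaxaca 15, Cape Town 3, Porto 4. Eliminate Cape Town.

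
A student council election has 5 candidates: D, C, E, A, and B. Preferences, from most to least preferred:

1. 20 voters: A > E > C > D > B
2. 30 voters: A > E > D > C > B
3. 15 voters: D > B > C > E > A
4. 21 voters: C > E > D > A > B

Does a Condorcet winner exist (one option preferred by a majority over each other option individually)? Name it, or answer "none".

A

A vs D: 50–36 for A.
A vs C: 50–36 for A.
A vs E: 50–36 for A.
A vs B: 71–15 for A.
A beats every other option head-to-head.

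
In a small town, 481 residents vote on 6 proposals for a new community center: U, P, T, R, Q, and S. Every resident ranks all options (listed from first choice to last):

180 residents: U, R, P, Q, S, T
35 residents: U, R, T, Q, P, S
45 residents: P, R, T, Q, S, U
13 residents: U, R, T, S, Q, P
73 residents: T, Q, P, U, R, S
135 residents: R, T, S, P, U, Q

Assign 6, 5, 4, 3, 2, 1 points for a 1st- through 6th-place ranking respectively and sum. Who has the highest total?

U: 180·6 + 35·6 + 45·1 + 13·6 + 73·3 + 135·2 = 1902
P: 180·4 + 35·2 + 45·6 + 13·1 + 73·4 + 135·3 = 1770
T: 180·1 + 35·4 + 45·4 + 13·4 + 73·6 + 135·5 = 1665
R: 180·5 + 35·5 + 45·5 + 13·5 + 73·2 + 135·6 = 2321
Q: 180·3 + 35·3 + 45·3 + 13·2 + 73·5 + 135·1 = 1306
S: 180·2 + 35·1 + 45·2 + 13·3 + 73·1 + 135·4 = 1137
R has the highest Borda score (2321).

R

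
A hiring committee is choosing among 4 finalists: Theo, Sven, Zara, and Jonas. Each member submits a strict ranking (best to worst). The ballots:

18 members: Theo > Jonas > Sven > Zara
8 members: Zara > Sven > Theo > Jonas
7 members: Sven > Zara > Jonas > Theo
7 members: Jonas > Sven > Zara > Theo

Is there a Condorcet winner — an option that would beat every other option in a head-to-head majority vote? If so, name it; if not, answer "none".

Checking pairwise contests:
Sven beats Theo 22–18.
Jonas beats Sven 25–15.
Sven beats Zara 32–8.
Theo beats Jonas 26–14.
Every option loses at least one head-to-head, so there is no Condorcet winner.

none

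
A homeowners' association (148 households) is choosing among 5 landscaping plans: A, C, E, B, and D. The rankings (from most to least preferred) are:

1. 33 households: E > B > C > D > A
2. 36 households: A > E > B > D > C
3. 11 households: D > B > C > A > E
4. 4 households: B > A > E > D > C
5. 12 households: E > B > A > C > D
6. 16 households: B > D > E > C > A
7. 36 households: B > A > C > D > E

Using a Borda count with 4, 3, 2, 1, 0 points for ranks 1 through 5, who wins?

A: 33·0 + 36·4 + 11·1 + 4·3 + 12·2 + 16·0 + 36·3 = 299
C: 33·2 + 36·0 + 11·2 + 4·0 + 12·1 + 16·1 + 36·2 = 188
E: 33·4 + 36·3 + 11·0 + 4·2 + 12·4 + 16·2 + 36·0 = 328
B: 33·3 + 36·2 + 11·3 + 4·4 + 12·3 + 16·4 + 36·4 = 464
D: 33·1 + 36·1 + 11·4 + 4·1 + 12·0 + 16·3 + 36·1 = 201
B has the highest Borda score (464).

B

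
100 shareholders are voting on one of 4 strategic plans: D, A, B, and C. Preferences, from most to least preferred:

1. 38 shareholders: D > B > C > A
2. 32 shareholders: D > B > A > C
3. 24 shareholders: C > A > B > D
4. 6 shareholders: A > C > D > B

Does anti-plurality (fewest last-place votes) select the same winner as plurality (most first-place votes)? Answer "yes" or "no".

Anti-plurality — last-place votes: D 24, A 38, B 6, C 32. Winner: B.
Plurality — first-place votes: D 70, A 6, B 0, C 24. Winner: D.
The two methods disagree.

no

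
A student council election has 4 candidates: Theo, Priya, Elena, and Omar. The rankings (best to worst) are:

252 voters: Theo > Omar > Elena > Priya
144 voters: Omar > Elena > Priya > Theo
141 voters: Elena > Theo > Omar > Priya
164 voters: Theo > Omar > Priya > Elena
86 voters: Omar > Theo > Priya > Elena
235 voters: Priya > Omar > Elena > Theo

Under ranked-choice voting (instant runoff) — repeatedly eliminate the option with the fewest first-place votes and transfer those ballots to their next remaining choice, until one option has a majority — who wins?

Round 1: Theo 416, Priya 235, Elena 141, Omar 230. Eliminate Elena.
Round 2: Theo 557, Priya 235, Omar 230. Theo has a majority.

Theo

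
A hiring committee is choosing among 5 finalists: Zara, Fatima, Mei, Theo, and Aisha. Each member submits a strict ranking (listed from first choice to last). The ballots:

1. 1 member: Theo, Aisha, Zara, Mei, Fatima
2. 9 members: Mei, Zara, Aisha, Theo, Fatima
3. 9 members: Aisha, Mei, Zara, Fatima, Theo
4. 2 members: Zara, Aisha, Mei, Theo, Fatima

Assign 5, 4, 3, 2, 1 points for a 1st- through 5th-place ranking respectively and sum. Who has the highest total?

Mei

Zara: 1·3 + 9·4 + 9·3 + 2·5 = 76
Fatima: 1·1 + 9·1 + 9·2 + 2·1 = 30
Mei: 1·2 + 9·5 + 9·4 + 2·3 = 89
Theo: 1·5 + 9·2 + 9·1 + 2·2 = 36
Aisha: 1·4 + 9·3 + 9·5 + 2·4 = 84
Mei has the highest Borda score (89).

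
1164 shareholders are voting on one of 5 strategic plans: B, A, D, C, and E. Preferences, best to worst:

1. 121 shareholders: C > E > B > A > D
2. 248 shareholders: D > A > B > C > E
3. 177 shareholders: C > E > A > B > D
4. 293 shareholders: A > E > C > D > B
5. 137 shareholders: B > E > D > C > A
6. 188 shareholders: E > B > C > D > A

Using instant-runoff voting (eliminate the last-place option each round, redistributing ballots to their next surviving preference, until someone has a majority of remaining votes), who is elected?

E

Round 1: B 137, A 293, D 248, C 298, E 188. Eliminate B.
Round 2: A 293, D 248, C 298, E 325. Eliminate D.
Round 3: A 541, C 298, E 325. Eliminate C.
Round 4: A 541, E 623. E has a majority.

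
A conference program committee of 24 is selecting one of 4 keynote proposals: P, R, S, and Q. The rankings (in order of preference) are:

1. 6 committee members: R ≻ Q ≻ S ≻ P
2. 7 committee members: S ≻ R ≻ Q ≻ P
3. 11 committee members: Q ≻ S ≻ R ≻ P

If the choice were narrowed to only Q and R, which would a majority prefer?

R

Voters preferring Q to R: 11; preferring R to Q: 13.
R wins the head-to-head.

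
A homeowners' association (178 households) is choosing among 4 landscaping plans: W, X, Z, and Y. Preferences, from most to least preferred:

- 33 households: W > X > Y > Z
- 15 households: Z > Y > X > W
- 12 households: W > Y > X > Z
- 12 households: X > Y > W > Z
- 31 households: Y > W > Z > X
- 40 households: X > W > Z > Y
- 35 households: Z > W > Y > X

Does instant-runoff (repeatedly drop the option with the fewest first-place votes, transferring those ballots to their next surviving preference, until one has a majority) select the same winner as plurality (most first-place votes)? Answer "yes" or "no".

Instant-runoff — R1 W 45, X 52, Z 50, Y 31 (Y out); R2 W 76, X 52, Z 50 (Z out); R3 W 111, X 67 (W winner). Winner: W.
Plurality — first-place votes: W 45, X 52, Z 50, Y 31. Winner: X.
The two methods disagree.

no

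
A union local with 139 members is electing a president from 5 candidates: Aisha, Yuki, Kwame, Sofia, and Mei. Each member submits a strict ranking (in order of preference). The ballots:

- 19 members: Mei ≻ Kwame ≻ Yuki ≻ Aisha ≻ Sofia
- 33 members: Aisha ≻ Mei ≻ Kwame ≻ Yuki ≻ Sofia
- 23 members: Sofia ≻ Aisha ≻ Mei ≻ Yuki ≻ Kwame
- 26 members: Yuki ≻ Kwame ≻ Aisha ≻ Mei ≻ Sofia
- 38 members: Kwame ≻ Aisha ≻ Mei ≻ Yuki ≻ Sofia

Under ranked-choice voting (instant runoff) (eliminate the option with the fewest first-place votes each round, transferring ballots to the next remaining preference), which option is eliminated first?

Round 1: Aisha 33, Yuki 26, Kwame 38, Sofia 23, Mei 19. Eliminate Mei.

Mei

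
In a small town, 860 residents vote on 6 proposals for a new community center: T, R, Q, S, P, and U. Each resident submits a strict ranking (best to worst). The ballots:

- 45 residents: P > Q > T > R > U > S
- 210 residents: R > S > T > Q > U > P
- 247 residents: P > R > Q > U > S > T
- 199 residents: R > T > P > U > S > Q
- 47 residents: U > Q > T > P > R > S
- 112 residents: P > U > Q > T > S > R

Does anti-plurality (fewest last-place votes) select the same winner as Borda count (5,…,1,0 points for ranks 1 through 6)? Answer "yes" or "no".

Anti-plurality — last-place votes: T 247, R 112, Q 199, S 92, P 210, U 0. Winner: U.
Borda — scores: T 1926, R 3170, Q 1865, S 1398, P 2711, U 1830. Winner: R.
The two methods disagree.

no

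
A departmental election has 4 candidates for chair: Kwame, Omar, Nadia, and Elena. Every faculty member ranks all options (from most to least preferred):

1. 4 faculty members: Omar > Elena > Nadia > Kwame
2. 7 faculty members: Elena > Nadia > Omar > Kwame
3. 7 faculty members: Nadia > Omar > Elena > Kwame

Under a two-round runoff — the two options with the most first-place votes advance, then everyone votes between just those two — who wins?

Round 1 first-place votes: Kwame 0, Omar 4, Nadia 7, Elena 7.
Nadia and Elena advance.
Runoff: Nadia is preferred to Elena by 7 voters; Elena by 11.
Elena wins the runoff.

Elena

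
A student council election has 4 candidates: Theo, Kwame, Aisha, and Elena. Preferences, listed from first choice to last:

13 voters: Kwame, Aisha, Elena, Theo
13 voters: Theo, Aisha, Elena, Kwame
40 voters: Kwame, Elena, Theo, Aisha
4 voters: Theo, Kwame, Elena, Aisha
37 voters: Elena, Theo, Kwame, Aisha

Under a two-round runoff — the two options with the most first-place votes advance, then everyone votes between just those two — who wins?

Round 1 first-place votes: Theo 17, Kwame 53, Aisha 0, Elena 37.
Kwame and Elena advance.
Runoff: Kwame is preferred to Elena by 57 voters; Elena by 50.
Kwame wins the runoff.

Kwame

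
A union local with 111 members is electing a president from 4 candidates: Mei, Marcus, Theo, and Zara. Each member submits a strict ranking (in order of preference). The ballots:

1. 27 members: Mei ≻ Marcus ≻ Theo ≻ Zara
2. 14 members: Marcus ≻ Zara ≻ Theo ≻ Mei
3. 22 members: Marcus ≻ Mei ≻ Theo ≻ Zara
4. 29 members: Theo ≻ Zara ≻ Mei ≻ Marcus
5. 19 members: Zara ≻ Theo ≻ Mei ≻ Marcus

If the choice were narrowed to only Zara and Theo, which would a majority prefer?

Voters preferring Zara to Theo: 33; preferring Theo to Zara: 78.
Theo wins the head-to-head.

Theo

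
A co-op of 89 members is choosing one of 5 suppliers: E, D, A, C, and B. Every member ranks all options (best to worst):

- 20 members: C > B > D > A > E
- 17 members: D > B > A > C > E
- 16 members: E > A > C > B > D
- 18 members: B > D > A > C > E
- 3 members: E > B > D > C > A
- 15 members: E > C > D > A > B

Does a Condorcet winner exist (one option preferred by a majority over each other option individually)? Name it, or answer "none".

none

Checking pairwise contests:
D beats E 55–34.
C beats D 51–38.
D beats A 73–16.
A beats C 51–38.
C beats B 51–38.
Every option loses at least one head-to-head, so there is no Condorcet winner.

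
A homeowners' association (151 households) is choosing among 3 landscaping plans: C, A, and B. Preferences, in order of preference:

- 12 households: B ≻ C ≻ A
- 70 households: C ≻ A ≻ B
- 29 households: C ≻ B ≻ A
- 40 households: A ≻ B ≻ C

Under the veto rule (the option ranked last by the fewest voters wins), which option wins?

Last-place votes: C 40, A 41, B 70.
C is ranked last by the fewest voters, so C wins.

C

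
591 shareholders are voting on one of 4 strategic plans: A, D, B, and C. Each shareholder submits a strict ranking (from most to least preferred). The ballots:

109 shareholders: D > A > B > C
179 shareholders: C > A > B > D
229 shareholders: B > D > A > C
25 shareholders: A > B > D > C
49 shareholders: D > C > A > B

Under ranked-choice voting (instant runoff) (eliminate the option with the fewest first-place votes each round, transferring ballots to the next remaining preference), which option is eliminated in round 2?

D

Round 1: A 25, D 158, B 229, C 179. Eliminate A.
Round 2: D 158, B 254, C 179. Eliminate D.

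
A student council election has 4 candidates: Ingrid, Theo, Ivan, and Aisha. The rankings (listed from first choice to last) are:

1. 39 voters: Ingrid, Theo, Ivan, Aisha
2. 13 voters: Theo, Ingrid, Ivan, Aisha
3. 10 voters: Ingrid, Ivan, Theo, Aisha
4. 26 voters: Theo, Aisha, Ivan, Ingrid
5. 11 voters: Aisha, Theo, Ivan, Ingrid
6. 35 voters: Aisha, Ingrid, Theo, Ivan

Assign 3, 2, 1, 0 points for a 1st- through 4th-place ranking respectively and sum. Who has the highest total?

Theo

Ingrid: 39·3 + 13·2 + 10·3 + 26·0 + 11·0 + 35·2 = 243
Theo: 39·2 + 13·3 + 10·1 + 26·3 + 11·2 + 35·1 = 262
Ivan: 39·1 + 13·1 + 10·2 + 26·1 + 11·1 + 35·0 = 109
Aisha: 39·0 + 13·0 + 10·0 + 26·2 + 11·3 + 35·3 = 190
Theo has the highest Borda score (262).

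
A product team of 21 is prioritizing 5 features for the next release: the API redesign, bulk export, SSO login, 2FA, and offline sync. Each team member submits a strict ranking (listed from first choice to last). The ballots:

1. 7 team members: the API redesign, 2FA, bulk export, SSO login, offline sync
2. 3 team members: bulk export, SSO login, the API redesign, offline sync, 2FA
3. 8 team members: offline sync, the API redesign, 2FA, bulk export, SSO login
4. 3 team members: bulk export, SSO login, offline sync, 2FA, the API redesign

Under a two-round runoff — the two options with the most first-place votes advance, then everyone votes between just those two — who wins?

Round 1 first-place votes: the API redesign 7, bulk export 6, SSO login 0, 2FA 0, offline sync 8.
offline sync and the API redesign advance.
Runoff: offline sync is preferred to the API redesign by 11 voters; the API redesign by 10.
offline sync wins the runoff.

offline sync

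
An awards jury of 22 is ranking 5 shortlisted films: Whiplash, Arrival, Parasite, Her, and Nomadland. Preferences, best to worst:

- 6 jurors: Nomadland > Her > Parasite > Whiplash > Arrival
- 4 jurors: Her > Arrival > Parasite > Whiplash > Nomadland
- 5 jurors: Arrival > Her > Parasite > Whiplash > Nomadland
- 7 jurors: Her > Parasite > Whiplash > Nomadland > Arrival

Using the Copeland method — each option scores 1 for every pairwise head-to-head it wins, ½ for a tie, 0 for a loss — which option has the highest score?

Her

Whiplash: beats Arrival and Nomadland; loses to Parasite and Her → score 2.
Arrival: loses to Whiplash, Parasite, Her, and Nomadland → score 0.
Parasite: beats Whiplash, Arrival, and Nomadland; loses to Her → score 3.
Her: beats Whiplash, Arrival, Parasite, and Nomadland → score 4.
Nomadland: beats Arrival; loses to Whiplash, Parasite, and Her → score 1.
Her has the best pairwise record.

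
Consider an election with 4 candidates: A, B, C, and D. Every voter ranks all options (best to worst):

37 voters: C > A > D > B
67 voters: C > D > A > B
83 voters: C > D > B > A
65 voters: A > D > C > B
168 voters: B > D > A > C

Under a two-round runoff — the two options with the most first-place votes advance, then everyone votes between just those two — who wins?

Round 1 first-place votes: A 65, B 168, C 187, D 0.
C and B advance.
Runoff: C is preferred to B by 252 voters; B by 168.
C wins the runoff.

C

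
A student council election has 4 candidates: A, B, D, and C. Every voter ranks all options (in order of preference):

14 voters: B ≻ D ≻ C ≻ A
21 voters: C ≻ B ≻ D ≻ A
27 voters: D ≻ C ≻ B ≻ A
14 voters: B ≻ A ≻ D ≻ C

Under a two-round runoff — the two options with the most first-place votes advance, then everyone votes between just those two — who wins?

Round 1 first-place votes: A 0, B 28, D 27, C 21.
B and D advance.
Runoff: B is preferred to D by 49 voters; D by 27.
B wins the runoff.

B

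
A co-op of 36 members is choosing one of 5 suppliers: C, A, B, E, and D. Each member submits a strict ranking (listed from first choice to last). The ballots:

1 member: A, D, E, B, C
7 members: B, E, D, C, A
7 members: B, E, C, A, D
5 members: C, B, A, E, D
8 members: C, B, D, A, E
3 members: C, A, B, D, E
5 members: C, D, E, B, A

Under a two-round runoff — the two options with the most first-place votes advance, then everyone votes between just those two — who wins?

C

Round 1 first-place votes: C 21, A 1, B 14, E 0, D 0.
C and B advance.
Runoff: C is preferred to B by 21 voters; B by 15.
C wins the runoff.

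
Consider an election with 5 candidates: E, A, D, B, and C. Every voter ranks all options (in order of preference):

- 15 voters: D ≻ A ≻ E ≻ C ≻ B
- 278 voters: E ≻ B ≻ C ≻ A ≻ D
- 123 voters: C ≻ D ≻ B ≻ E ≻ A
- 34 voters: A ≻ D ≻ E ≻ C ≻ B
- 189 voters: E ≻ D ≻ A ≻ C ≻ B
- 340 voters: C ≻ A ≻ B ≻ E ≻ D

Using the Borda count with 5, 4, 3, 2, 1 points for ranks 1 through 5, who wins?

C

E: 15·3 + 278·5 + 123·2 + 34·3 + 189·5 + 340·2 = 3408
A: 15·4 + 278·2 + 123·1 + 34·5 + 189·3 + 340·4 = 2836
D: 15·5 + 278·1 + 123·4 + 34·4 + 189·4 + 340·1 = 2077
B: 15·1 + 278·4 + 123·3 + 34·1 + 189·1 + 340·3 = 2739
C: 15·2 + 278·3 + 123·5 + 34·2 + 189·2 + 340·5 = 3625
C has the highest Borda score (3625).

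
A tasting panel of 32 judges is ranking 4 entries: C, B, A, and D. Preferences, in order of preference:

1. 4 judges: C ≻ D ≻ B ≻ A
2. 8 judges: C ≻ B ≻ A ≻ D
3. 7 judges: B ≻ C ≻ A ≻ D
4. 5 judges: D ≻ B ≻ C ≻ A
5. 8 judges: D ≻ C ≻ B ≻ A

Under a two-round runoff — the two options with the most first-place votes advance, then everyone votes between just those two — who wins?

Round 1 first-place votes: C 12, B 7, A 0, D 13.
D and C advance.
Runoff: D is preferred to C by 13 voters; C by 19.
C wins the runoff.

C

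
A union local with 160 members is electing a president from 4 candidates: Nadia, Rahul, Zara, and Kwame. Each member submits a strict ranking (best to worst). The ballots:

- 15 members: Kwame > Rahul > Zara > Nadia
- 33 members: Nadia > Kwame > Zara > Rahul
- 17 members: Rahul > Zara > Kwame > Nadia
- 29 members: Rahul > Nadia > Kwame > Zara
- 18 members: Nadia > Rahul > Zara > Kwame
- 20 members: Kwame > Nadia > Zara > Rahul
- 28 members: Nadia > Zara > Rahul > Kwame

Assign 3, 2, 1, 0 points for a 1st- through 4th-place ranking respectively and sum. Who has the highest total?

Nadia: 15·0 + 33·3 + 17·0 + 29·2 + 18·3 + 20·2 + 28·3 = 335
Rahul: 15·2 + 33·0 + 17·3 + 29·3 + 18·2 + 20·0 + 28·1 = 232
Zara: 15·1 + 33·1 + 17·2 + 29·0 + 18·1 + 20·1 + 28·2 = 176
Kwame: 15·3 + 33·2 + 17·1 + 29·1 + 18·0 + 20·3 + 28·0 = 217
Nadia has the highest Borda score (335).

Nadia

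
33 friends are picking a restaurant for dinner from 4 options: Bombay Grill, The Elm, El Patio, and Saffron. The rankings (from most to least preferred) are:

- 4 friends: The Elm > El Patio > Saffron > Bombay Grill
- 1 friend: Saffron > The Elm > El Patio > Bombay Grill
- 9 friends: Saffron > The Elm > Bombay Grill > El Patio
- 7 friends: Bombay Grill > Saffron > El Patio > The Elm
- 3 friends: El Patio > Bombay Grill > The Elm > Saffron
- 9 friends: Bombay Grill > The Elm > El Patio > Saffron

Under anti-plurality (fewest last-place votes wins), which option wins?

Bombay Grill

Last-place votes: Bombay Grill 5, The Elm 7, El Patio 9, Saffron 12.
Bombay Grill is ranked last by the fewest voters, so Bombay Grill wins.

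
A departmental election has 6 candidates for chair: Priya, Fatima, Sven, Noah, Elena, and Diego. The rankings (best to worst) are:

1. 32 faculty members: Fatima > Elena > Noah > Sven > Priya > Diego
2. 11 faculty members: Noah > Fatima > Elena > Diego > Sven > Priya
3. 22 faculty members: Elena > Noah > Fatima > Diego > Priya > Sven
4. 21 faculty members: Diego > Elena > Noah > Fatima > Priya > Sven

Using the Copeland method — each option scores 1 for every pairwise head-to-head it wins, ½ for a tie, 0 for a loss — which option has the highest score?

Elena

Priya: ties Sven; loses to Fatima, Noah, Elena, and Diego → score 0.5.
Fatima: beats Priya, Sven, and Diego; ties Elena; loses to Noah → score 3.5.
Sven: ties Priya; loses to Fatima, Noah, Elena, and Diego → score 0.5.
Noah: beats Priya, Fatima, Sven, and Diego; loses to Elena → score 4.
Elena: beats Priya, Sven, Noah, and Diego; ties Fatima → score 4.5.
Diego: beats Priya and Sven; loses to Fatima, Noah, and Elena → score 2.
Elena has the best pairwise record.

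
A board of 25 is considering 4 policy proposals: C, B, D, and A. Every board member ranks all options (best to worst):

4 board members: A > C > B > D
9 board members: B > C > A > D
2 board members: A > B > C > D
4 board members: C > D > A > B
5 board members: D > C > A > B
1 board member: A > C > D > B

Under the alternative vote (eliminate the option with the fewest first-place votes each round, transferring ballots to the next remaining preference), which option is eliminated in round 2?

Round 1: C 4, B 9, D 5, A 7. Eliminate C.
Round 2: B 9, D 9, A 7. Eliminate A.

A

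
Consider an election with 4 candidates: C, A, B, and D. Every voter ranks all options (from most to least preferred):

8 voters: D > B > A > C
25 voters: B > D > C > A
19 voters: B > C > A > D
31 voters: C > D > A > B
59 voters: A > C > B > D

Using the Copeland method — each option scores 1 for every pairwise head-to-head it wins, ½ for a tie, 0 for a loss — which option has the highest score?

C

C: beats A, B, and D → score 3.
A: beats B and D; loses to C → score 2.
B: beats D; loses to C and A → score 1.
D: loses to C, A, and B → score 0.
C has the best pairwise record.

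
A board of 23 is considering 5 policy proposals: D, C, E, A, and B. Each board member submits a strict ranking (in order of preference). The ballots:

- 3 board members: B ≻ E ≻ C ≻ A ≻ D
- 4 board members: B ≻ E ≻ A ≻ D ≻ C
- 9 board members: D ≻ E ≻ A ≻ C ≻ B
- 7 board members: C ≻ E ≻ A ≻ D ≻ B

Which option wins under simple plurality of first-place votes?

First-place votes: D 9, C 7, E 0, A 0, B 7.
D has the most first-place votes.

D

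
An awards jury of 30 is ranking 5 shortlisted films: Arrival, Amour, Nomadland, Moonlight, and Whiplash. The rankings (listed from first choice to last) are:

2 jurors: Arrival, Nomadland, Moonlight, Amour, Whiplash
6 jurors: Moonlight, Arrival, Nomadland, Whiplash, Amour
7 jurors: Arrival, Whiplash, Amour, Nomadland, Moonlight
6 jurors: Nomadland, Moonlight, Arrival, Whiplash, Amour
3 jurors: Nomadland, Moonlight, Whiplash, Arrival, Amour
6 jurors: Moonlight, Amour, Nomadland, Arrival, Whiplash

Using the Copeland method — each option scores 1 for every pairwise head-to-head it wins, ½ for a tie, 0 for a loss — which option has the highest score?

Arrival: beats Amour and Whiplash; ties Nomadland; loses to Moonlight → score 2.5.
Amour: loses to Arrival, Nomadland, Moonlight, and Whiplash → score 0.
Nomadland: beats Amour, Moonlight, and Whiplash; ties Arrival → score 3.5.
Moonlight: beats Arrival, Amour, and Whiplash; loses to Nomadland → score 3.
Whiplash: beats Amour; loses to Arrival, Nomadland, and Moonlight → score 1.
Nomadland has the best pairwise record.

Nomadland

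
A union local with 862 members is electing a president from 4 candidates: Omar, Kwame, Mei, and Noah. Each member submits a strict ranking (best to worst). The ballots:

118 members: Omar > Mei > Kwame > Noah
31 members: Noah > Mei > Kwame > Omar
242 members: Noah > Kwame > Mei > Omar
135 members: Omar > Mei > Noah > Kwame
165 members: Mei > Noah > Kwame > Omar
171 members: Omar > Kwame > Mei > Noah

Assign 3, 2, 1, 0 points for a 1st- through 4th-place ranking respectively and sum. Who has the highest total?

Omar: 118·3 + 31·0 + 242·0 + 135·3 + 165·0 + 171·3 = 1272
Kwame: 118·1 + 31·1 + 242·2 + 135·0 + 165·1 + 171·2 = 1140
Mei: 118·2 + 31·2 + 242·1 + 135·2 + 165·3 + 171·1 = 1476
Noah: 118·0 + 31·3 + 242·3 + 135·1 + 165·2 + 171·0 = 1284
Mei has the highest Borda score (1476).

Mei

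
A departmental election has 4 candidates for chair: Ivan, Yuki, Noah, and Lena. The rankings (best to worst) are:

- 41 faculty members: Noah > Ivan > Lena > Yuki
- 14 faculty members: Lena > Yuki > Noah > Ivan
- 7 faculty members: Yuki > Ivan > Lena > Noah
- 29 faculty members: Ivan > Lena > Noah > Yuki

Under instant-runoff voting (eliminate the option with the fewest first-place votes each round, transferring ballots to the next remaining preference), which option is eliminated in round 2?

Round 1: Ivan 29, Yuki 7, Noah 41, Lena 14. Eliminate Yuki.
Round 2: Ivan 36, Noah 41, Lena 14. Eliminate Lena.

Lena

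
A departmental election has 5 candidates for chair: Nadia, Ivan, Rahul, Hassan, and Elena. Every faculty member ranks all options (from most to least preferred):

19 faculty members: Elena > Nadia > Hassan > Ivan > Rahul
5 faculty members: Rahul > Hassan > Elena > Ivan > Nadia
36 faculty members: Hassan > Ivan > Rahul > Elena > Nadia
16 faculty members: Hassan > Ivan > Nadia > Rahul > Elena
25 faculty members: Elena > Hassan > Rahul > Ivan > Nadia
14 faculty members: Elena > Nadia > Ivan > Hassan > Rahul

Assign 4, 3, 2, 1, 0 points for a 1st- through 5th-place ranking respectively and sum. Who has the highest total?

Hassan

Nadia: 19·3 + 5·0 + 36·0 + 16·2 + 25·0 + 14·3 = 131
Ivan: 19·1 + 5·1 + 36·3 + 16·3 + 25·1 + 14·2 = 233
Rahul: 19·0 + 5·4 + 36·2 + 16·1 + 25·2 + 14·0 = 158
Hassan: 19·2 + 5·3 + 36·4 + 16·4 + 25·3 + 14·1 = 350
Elena: 19·4 + 5·2 + 36·1 + 16·0 + 25·4 + 14·4 = 278
Hassan has the highest Borda score (350).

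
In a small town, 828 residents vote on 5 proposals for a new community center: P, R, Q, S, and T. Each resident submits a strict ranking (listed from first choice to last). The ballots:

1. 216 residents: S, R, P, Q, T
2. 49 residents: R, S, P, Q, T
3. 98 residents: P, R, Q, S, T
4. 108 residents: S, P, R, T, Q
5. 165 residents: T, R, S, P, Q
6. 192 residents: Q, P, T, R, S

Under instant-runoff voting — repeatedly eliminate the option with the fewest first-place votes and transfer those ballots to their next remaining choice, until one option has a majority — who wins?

S

Round 1: P 98, R 49, Q 192, S 324, T 165. Eliminate R.
Round 2: P 98, Q 192, S 373, T 165. Eliminate P.
Round 3: Q 290, S 373, T 165. Eliminate T.
Round 4: Q 290, S 538. S has a majority.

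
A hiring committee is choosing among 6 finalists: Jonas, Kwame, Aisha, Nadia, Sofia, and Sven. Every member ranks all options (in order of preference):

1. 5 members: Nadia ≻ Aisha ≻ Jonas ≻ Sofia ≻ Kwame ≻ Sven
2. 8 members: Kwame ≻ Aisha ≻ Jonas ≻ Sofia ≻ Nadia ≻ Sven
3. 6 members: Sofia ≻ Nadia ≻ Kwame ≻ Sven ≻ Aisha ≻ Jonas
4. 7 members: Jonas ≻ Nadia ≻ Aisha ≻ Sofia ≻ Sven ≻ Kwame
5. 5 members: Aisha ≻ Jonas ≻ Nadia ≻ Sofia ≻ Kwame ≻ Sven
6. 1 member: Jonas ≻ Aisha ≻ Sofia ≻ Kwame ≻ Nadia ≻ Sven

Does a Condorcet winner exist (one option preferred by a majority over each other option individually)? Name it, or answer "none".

Checking pairwise contests:
Aisha beats Jonas 24–8.
Jonas beats Kwame 18–14.
Nadia beats Aisha 18–14.
Jonas beats Nadia 21–11.
Jonas beats Sofia 26–6.
Jonas beats Sven 26–6.
Every option loses at least one head-to-head, so there is no Condorcet winner.

none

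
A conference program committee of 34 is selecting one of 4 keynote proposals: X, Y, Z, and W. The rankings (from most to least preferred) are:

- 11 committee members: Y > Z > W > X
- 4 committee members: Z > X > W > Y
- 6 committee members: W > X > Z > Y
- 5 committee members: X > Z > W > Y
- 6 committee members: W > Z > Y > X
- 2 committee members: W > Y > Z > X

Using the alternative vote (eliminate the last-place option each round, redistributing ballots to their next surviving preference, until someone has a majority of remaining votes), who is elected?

W

Round 1: X 5, Y 11, Z 4, W 14. Eliminate Z.
Round 2: X 9, Y 11, W 14. Eliminate X.
Round 3: Y 11, W 23. W has a majority.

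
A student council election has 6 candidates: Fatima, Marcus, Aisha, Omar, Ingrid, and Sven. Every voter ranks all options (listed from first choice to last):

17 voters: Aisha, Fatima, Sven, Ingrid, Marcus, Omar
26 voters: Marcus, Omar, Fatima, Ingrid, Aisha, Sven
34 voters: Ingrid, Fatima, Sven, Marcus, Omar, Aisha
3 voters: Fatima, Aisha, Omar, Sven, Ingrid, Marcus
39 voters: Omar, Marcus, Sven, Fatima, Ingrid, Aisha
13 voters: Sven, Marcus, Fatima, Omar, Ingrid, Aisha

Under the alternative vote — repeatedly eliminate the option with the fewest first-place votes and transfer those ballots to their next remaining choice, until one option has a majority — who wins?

Omar

Round 1: Fatima 3, Marcus 26, Aisha 17, Omar 39, Ingrid 34, Sven 13. Eliminate Fatima.
Round 2: Marcus 26, Aisha 20, Omar 39, Ingrid 34, Sven 13. Eliminate Sven.
Round 3: Marcus 39, Aisha 20, Omar 39, Ingrid 34. Eliminate Aisha.
Round 4: Marcus 39, Omar 42, Ingrid 51. Eliminate Marcus.
Round 5: Omar 81, Ingrid 51. Omar has a majority.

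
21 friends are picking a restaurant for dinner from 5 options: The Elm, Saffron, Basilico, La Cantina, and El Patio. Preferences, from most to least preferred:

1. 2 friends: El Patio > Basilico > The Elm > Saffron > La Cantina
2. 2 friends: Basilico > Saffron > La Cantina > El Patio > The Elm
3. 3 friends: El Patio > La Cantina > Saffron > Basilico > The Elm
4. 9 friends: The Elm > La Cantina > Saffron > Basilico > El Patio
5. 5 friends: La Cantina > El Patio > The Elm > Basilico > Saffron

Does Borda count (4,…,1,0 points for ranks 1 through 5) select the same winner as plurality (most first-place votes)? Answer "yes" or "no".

Borda — scores: The Elm 50, Saffron 32, Basilico 31, La Cantina 60, El Patio 37. Winner: La Cantina.
Plurality — first-place votes: The Elm 9, Saffron 0, Basilico 2, La Cantina 5, El Patio 5. Winner: The Elm.
The two methods disagree.

no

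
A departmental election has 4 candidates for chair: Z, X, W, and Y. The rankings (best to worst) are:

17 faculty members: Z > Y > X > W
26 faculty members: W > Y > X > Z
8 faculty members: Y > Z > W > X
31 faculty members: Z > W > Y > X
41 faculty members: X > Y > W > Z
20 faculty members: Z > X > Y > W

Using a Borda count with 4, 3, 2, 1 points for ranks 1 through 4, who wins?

Y

Z: 17·4 + 26·1 + 8·3 + 31·4 + 41·1 + 20·4 = 363
X: 17·2 + 26·2 + 8·1 + 31·1 + 41·4 + 20·3 = 349
W: 17·1 + 26·4 + 8·2 + 31·3 + 41·2 + 20·1 = 332
Y: 17·3 + 26·3 + 8·4 + 31·2 + 41·3 + 20·2 = 386
Y has the highest Borda score (386).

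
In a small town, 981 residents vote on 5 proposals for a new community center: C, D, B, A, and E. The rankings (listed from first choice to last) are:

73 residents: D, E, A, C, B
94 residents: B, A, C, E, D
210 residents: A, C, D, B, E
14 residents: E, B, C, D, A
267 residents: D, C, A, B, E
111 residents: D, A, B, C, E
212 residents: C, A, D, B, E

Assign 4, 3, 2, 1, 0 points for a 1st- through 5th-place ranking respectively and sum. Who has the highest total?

A

C: 73·1 + 94·2 + 210·3 + 14·2 + 267·3 + 111·1 + 212·4 = 2679
D: 73·4 + 94·0 + 210·2 + 14·1 + 267·4 + 111·4 + 212·2 = 2662
B: 73·0 + 94·4 + 210·1 + 14·3 + 267·1 + 111·2 + 212·1 = 1329
A: 73·2 + 94·3 + 210·4 + 14·0 + 267·2 + 111·3 + 212·3 = 2771
E: 73·3 + 94·1 + 210·0 + 14·4 + 267·0 + 111·0 + 212·0 = 369
A has the highest Borda score (2771).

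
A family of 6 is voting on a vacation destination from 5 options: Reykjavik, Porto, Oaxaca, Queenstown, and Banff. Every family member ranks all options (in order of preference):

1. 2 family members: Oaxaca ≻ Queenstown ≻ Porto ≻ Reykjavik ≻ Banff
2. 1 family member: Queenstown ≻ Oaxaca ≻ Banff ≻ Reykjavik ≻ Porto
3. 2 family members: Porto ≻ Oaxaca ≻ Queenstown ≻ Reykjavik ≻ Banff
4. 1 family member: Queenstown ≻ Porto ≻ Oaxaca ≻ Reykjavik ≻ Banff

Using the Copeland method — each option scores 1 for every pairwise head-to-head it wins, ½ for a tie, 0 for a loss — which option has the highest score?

Oaxaca

Reykjavik: beats Banff; loses to Porto, Oaxaca, and Queenstown → score 1.
Porto: beats Reykjavik and Banff; ties Oaxaca; loses to Queenstown → score 2.5.
Oaxaca: beats Reykjavik, Queenstown, and Banff; ties Porto → score 3.5.
Queenstown: beats Reykjavik, Porto, and Banff; loses to Oaxaca → score 3.
Banff: loses to Reykjavik, Porto, Oaxaca, and Queenstown → score 0.
Oaxaca has the best pairwise record.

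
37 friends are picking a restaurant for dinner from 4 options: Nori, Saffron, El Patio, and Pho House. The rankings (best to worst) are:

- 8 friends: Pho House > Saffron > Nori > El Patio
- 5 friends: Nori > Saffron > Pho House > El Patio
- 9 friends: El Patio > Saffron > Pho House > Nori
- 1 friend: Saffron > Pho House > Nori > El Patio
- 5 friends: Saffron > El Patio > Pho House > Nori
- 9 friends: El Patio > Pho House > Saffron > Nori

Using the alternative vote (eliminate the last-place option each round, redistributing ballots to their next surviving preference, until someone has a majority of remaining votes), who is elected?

Round 1: Nori 5, Saffron 6, El Patio 18, Pho House 8. Eliminate Nori.
Round 2: Saffron 11, El Patio 18, Pho House 8. Eliminate Pho House.
Round 3: Saffron 19, El Patio 18. Saffron has a majority.

Saffron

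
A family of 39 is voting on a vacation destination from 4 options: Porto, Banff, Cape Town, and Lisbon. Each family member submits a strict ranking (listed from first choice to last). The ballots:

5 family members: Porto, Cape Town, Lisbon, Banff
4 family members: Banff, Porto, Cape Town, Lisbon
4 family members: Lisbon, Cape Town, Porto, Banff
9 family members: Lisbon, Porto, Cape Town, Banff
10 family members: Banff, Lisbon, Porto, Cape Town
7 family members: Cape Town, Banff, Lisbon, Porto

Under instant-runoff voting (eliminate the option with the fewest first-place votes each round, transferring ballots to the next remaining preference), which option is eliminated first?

Round 1: Porto 5, Banff 14, Cape Town 7, Lisbon 13. Eliminate Porto.

Porto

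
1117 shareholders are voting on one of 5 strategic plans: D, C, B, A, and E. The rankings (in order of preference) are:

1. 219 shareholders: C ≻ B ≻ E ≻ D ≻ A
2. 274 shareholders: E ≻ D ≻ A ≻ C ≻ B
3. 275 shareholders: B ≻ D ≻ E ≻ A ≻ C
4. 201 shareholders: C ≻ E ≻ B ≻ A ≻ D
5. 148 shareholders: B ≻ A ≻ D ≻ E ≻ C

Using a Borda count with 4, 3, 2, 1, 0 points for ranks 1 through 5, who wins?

D: 219·1 + 274·3 + 275·3 + 201·0 + 148·2 = 2162
C: 219·4 + 274·1 + 275·0 + 201·4 + 148·0 = 1954
B: 219·3 + 274·0 + 275·4 + 201·2 + 148·4 = 2751
A: 219·0 + 274·2 + 275·1 + 201·1 + 148·3 = 1468
E: 219·2 + 274·4 + 275·2 + 201·3 + 148·1 = 2835
E has the highest Borda score (2835).

E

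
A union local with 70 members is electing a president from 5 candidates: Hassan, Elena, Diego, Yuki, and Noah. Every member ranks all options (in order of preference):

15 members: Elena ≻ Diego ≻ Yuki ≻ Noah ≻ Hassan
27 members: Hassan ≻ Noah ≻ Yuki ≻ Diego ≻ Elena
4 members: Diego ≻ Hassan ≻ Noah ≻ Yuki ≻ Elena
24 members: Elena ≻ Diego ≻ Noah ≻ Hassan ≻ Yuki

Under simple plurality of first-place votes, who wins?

Elena

First-place votes: Hassan 27, Elena 39, Diego 4, Yuki 0, Noah 0.
Elena has the most first-place votes.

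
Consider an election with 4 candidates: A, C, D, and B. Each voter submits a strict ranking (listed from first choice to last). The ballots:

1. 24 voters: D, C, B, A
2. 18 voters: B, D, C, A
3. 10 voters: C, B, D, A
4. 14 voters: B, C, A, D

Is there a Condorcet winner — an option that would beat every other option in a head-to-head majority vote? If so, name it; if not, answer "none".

Checking pairwise contests:
C beats A 66–0.
D beats C 42–24.
B beats D 42–24.
C beats B 34–32.
Every option loses at least one head-to-head, so there is no Condorcet winner.

none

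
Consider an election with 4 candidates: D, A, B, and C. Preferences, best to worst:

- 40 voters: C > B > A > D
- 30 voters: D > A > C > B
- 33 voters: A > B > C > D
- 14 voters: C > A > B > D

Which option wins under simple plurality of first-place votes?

First-place votes: D 30, A 33, B 0, C 54.
C has the most first-place votes.

C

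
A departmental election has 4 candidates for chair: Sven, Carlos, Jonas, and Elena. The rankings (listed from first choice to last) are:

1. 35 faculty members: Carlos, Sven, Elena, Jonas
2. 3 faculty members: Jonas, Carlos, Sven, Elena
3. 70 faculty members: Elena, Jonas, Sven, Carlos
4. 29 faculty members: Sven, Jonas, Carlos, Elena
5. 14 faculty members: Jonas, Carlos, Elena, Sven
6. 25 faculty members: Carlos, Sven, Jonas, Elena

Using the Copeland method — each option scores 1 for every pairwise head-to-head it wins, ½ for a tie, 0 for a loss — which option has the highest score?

Sven

Sven: beats Carlos, Jonas, and Elena → score 3.
Carlos: beats Elena; loses to Sven and Jonas → score 1.
Jonas: beats Carlos; loses to Sven and Elena → score 1.
Elena: beats Jonas; loses to Sven and Carlos → score 1.
Sven has the best pairwise record.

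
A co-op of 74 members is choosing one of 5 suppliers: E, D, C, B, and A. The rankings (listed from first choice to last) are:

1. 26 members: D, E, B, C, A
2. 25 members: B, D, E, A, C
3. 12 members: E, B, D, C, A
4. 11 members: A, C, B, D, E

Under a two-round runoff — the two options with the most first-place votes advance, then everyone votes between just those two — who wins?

B

Round 1 first-place votes: E 12, D 26, C 0, B 25, A 11.
D and B advance.
Runoff: D is preferred to B by 26 voters; B by 48.
B wins the runoff.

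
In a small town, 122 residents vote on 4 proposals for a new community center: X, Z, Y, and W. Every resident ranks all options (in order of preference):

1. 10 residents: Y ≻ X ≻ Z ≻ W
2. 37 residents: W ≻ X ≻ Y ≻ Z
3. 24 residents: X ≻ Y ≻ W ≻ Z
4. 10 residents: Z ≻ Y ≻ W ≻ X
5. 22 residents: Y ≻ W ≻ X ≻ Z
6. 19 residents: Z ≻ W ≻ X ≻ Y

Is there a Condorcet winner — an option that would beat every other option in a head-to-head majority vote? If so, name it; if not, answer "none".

Checking pairwise contests:
W beats X 88–34.
X beats Z 93–29.
X beats Y 80–42.
Y beats W 66–56.
Every option loses at least one head-to-head, so there is no Condorcet winner.

none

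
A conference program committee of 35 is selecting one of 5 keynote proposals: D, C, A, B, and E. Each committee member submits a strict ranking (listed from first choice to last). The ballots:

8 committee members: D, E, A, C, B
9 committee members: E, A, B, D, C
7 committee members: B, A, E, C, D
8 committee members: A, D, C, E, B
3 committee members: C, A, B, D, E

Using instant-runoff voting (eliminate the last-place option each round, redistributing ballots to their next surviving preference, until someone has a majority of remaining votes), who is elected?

A

Round 1: D 8, C 3, A 8, B 7, E 9. Eliminate C.
Round 2: D 8, A 11, B 7, E 9. Eliminate B.
Round 3: D 8, A 18, E 9. A has a majority.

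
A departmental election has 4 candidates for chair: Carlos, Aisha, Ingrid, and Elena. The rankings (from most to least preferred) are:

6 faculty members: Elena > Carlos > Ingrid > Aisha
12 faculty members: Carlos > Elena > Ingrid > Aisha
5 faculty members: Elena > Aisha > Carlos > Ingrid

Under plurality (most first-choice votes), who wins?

First-place votes: Carlos 12, Aisha 0, Ingrid 0, Elena 11.
Carlos has the most first-place votes.

Carlos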